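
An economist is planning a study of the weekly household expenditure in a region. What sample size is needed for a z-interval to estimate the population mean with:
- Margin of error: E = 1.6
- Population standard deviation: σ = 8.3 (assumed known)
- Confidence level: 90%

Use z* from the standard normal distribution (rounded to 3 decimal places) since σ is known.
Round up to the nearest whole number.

Using z* since population σ is known (z-interval formula).

For 90% confidence, z* = 1.645 (from standard normal table)

Sample size formula for z-interval: n = (z*σ/E)²

n = (1.645 × 8.3 / 1.6)²
  = (8.533437)²
  = 72.8196

Round up to the nearest whole number: n = 73

73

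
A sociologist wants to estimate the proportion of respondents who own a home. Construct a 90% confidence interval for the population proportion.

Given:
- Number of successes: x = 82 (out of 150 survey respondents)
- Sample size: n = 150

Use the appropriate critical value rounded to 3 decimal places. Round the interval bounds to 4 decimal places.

Sample proportion: p̂ = 82/150 = 0.546667

Check conditions for normal approximation:
  np̂ = 82 ≥ 10 ✓
  n(1-p̂) = 68 ≥ 10 ✓

The sample is large enough, so use a z-interval (normal approximation) for the proportion.

For 90% confidence, z* = 1.645 (from standard normal table)

Standard error: SE = √(p̂(1-p̂)/n) = √(0.546667×0.453333/150) = 0.04064663

Margin of error: E = z* × SE = 1.645 × 0.04064663 = 0.066864

Z-interval: p̂ ± E = 0.546667 ± 0.066864 = (0.479803, 0.613530)

Rounded to 4 decimal places:

(0.4798, 0.6135)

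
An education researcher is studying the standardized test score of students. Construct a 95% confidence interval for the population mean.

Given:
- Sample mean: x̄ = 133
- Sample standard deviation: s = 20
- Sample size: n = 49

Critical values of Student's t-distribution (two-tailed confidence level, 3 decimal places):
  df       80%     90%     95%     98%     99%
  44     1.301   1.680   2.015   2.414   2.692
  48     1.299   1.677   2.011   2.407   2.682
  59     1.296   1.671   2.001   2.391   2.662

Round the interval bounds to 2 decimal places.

The population standard deviation σ is unknown (only the sample standard deviation s is given), so use a t-interval with df = n - 1 = 49 - 1 = 48.

For 95% confidence with df = 48, t* = 2.011 (from t-table)

Standard error: SE = s/√n = 20/√49 = 2.857143

Margin of error: E = t* × SE = 2.011 × 2.857143 = 5.7457

T-interval: x̄ ± E = 133 ± 5.7457 = (127.2543, 138.7457)

Rounded to 2 decimal places:

(127.25, 138.75)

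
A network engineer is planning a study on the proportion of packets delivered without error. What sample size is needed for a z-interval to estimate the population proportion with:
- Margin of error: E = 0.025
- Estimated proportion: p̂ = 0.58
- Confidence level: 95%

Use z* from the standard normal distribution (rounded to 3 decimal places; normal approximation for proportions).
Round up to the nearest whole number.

Using z* for proportion z-interval (normal approximation).

For 95% confidence, z* = 1.96 (from standard normal table)

Sample size formula for proportion z-interval: n = z*²p̂(1-p̂)/E²

n = 1.96² × 0.58 × 0.42 / 0.025²
  = 3.8416 × 0.2436 / 0.000625
  = 1497.3020

Round up to the nearest whole number: n = 1498

1498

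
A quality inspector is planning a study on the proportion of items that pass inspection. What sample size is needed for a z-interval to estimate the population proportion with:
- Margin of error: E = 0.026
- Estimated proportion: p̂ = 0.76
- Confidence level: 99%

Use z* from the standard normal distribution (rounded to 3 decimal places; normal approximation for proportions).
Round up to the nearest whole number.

Using z* for proportion z-interval (normal approximation).

For 99% confidence, z* = 2.576 (from standard normal table)

Sample size formula for proportion z-interval: n = z*²p̂(1-p̂)/E²

n = 2.576² × 0.76 × 0.24 / 0.026²
  = 6.635776 × 0.1824 / 0.000676
  = 1790.4816

Round up to the nearest whole number: n = 1791

1791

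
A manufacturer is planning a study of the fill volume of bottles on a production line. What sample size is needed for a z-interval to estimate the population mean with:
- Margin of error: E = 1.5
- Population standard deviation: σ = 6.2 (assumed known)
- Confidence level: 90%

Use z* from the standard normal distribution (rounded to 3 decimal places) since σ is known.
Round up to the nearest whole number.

Using z* since population σ is known (z-interval formula).

For 90% confidence, z* = 1.645 (from standard normal table)

Sample size formula for z-interval: n = (z*σ/E)²

n = (1.645 × 6.2 / 1.5)²
  = (6.799333)²
  = 46.2309

Round up to the nearest whole number: n = 47

47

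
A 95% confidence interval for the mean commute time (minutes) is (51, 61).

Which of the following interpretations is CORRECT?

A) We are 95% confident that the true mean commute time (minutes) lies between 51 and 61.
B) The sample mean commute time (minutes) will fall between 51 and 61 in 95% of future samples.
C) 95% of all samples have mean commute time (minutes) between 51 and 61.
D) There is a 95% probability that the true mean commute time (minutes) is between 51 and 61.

A confidence interval represents our confidence in the procedure, not a probability statement about the parameter.

Key concept: If we repeated this sampling process many times and computed a 95% CI each time, about 95% of those intervals would contain the true population parameter.

For this specific interval (51, 61):
- Midpoint (point estimate): 56
- Margin of error: 5

The correct interpretation is the one stating confidence that the true parameter lies in the interval — option A.

A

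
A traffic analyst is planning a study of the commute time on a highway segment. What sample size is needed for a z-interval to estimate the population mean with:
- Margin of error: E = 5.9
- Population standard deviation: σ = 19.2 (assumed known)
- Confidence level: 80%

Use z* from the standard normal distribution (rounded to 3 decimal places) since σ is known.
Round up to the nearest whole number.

Using z* since population σ is known (z-interval formula).

For 80% confidence, z* = 1.282 (from standard normal table)

Sample size formula for z-interval: n = (z*σ/E)²

n = (1.282 × 19.2 / 5.9)²
  = (4.171932)²
  = 17.4050

Round up to the nearest whole number: n = 18

18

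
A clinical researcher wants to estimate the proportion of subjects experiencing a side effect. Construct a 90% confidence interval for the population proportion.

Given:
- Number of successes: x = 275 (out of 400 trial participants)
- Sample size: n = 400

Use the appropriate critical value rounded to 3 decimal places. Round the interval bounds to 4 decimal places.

Sample proportion: p̂ = 275/400 = 0.687500

Check conditions for normal approximation:
  np̂ = 275 ≥ 10 ✓
  n(1-p̂) = 125 ≥ 10 ✓

The sample is large enough, so use a z-interval (normal approximation) for the proportion.

For 90% confidence, z* = 1.645 (from standard normal table)

Standard error: SE = √(p̂(1-p̂)/n) = √(0.687500×0.312500/400) = 0.02317562

Margin of error: E = z* × SE = 1.645 × 0.02317562 = 0.038124

Z-interval: p̂ ± E = 0.687500 ± 0.038124 = (0.649376, 0.725624)

Rounded to 4 decimal places:

(0.6494, 0.7256)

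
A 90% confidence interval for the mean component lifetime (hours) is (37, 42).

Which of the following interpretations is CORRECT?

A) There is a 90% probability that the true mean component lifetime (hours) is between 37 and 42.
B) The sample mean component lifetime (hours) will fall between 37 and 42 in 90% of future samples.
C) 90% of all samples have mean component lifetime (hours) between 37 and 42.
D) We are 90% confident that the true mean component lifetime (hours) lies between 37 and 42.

A confidence interval represents our confidence in the procedure, not a probability statement about the parameter.

Key concept: If we repeated this sampling process many times and computed a 90% CI each time, about 90% of those intervals would contain the true population parameter.

For this specific interval (37, 42):
- Midpoint (point estimate): 39.5
- Margin of error: 2.5

The correct interpretation is the one stating confidence that the true parameter lies in the interval — option D.

D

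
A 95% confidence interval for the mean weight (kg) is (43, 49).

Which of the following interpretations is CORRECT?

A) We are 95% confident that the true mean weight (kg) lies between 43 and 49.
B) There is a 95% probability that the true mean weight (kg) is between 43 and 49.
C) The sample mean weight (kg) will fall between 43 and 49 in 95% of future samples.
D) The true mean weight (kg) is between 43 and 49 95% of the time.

A confidence interval represents our confidence in the procedure, not a probability statement about the parameter.

Key concept: If we repeated this sampling process many times and computed a 95% CI each time, about 95% of those intervals would contain the true population parameter.

For this specific interval (43, 49):
- Midpoint (point estimate): 46
- Margin of error: 3

The correct interpretation is the one stating confidence that the true parameter lies in the interval — option A.

A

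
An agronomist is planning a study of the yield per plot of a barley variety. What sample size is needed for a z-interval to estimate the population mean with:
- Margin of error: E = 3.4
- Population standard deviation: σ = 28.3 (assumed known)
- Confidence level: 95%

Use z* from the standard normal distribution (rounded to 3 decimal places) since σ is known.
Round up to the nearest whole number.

Using z* since population σ is known (z-interval formula).

For 95% confidence, z* = 1.96 (from standard normal table)

Sample size formula for z-interval: n = (z*σ/E)²

n = (1.96 × 28.3 / 3.4)²
  = (16.314118)²
  = 266.1504

Round up to the nearest whole number: n = 267

267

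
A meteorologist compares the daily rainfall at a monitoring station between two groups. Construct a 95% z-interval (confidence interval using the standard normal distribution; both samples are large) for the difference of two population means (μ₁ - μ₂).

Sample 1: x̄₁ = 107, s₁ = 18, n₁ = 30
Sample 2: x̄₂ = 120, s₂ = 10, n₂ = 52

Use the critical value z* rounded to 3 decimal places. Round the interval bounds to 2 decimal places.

Both samples are large (n₁ = 30 ≥ 30, n₂ = 52 ≥ 30), so a z-interval for the difference of means applies.

Point estimate: x̄₁ - x̄₂ = 107 - 120 = -13

Standard error: SE = √(s₁²/n₁ + s₂²/n₂)
= √(18²/30 + 10²/52)
= √(10.800000 + 1.923077)
= 3.566942

For 95% confidence, z* = 1.96 (from standard normal table)
Margin of error: E = z* × SE = 1.96 × 3.566942 = 6.9912

Z-interval: (x̄₁ - x̄₂) ± E = -13 ± 6.9912 = (-19.9912, -6.0088)

Rounded to 2 decimal places:

(-19.99, -6.01)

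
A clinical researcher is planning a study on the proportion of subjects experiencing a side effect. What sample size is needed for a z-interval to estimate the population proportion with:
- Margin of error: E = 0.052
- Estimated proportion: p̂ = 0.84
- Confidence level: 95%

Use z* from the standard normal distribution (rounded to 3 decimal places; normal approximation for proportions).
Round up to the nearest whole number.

Using z* for proportion z-interval (normal approximation).

For 95% confidence, z* = 1.96 (from standard normal table)

Sample size formula for proportion z-interval: n = z*²p̂(1-p̂)/E²

n = 1.96² × 0.84 × 0.16 / 0.052²
  = 3.8416 × 0.1344 / 0.002704
  = 190.9434

Round up to the nearest whole number: n = 191

191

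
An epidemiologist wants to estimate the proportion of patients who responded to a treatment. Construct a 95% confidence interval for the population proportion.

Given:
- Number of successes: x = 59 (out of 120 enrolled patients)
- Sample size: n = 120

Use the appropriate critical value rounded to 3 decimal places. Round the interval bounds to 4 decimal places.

Sample proportion: p̂ = 59/120 = 0.491667

Check conditions for normal approximation:
  np̂ = 59 ≥ 10 ✓
  n(1-p̂) = 61 ≥ 10 ✓

The sample is large enough, so use a z-interval (normal approximation) for the proportion.

For 95% confidence, z* = 1.96 (from standard normal table)

Standard error: SE = √(p̂(1-p̂)/n) = √(0.491667×0.508333/120) = 0.04563721

Margin of error: E = z* × SE = 1.96 × 0.04563721 = 0.089449

Z-interval: p̂ ± E = 0.491667 ± 0.089449 = (0.402218, 0.581116)

Rounded to 4 decimal places:

(0.4022, 0.5811)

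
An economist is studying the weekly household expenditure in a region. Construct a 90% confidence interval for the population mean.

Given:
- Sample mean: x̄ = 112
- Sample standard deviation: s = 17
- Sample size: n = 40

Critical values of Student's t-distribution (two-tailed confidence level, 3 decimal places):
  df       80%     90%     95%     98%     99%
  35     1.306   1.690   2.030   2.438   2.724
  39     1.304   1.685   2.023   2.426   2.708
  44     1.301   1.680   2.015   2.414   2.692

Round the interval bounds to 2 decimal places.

The population standard deviation σ is unknown (only the sample standard deviation s is given), so use a t-interval with df = n - 1 = 40 - 1 = 39.

For 90% confidence with df = 39, t* = 1.685 (from t-table)

Standard error: SE = s/√n = 17/√40 = 2.687936

Margin of error: E = t* × SE = 1.685 × 2.687936 = 4.5292

T-interval: x̄ ± E = 112 ± 4.5292 = (107.4708, 116.5292)

Rounded to 2 decimal places:

(107.47, 116.53)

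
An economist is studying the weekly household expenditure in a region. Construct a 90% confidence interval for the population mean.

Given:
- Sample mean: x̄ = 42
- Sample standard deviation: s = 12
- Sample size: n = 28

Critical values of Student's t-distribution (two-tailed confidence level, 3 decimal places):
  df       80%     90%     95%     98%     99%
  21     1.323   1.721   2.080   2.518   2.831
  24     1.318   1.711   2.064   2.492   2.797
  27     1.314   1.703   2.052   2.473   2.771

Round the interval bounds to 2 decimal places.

The population standard deviation σ is unknown (only the sample standard deviation s is given), so use a t-interval with df = n - 1 = 28 - 1 = 27.

For 90% confidence with df = 27, t* = 1.703 (from t-table)

Standard error: SE = s/√n = 12/√28 = 2.267787

Margin of error: E = t* × SE = 1.703 × 2.267787 = 3.8620

T-interval: x̄ ± E = 42 ± 3.8620 = (38.1380, 45.8620)

Rounded to 2 decimal places:

(38.14, 45.86)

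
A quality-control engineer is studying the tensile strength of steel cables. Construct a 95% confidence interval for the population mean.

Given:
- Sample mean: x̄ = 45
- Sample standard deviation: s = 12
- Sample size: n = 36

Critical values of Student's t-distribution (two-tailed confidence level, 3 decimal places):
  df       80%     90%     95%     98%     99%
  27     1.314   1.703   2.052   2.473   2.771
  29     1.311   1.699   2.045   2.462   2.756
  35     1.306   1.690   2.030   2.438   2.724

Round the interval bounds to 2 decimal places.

The population standard deviation σ is unknown (only the sample standard deviation s is given), so use a t-interval with df = n - 1 = 36 - 1 = 35.

For 95% confidence with df = 35, t* = 2.030 (from t-table)

Standard error: SE = s/√n = 12/√36 = 2.000000

Margin of error: E = t* × SE = 2.030 × 2.000000 = 4.0600

T-interval: x̄ ± E = 45 ± 4.0600 = (40.9400, 49.0600)

Rounded to 2 decimal places:

(40.94, 49.06)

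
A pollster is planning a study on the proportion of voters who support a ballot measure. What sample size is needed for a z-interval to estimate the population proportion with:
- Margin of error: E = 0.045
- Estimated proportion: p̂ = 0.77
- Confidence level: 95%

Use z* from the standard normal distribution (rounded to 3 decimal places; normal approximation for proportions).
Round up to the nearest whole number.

Using z* for proportion z-interval (normal approximation).

For 95% confidence, z* = 1.96 (from standard normal table)

Sample size formula for proportion z-interval: n = z*²p̂(1-p̂)/E²

n = 1.96² × 0.77 × 0.23 / 0.045²
  = 3.8416 × 0.1771 / 0.002025
  = 335.9740

Round up to the nearest whole number: n = 336

336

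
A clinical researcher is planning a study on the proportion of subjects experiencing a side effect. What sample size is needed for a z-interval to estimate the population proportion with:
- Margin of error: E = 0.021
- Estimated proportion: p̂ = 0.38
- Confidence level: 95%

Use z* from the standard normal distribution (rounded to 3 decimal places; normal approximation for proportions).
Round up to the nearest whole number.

Using z* for proportion z-interval (normal approximation).

For 95% confidence, z* = 1.96 (from standard normal table)

Sample size formula for proportion z-interval: n = z*²p̂(1-p̂)/E²

n = 1.96² × 0.38 × 0.62 / 0.021²
  = 3.8416 × 0.2356 / 0.000441
  = 2052.3378

Round up to the nearest whole number: n = 2053

2053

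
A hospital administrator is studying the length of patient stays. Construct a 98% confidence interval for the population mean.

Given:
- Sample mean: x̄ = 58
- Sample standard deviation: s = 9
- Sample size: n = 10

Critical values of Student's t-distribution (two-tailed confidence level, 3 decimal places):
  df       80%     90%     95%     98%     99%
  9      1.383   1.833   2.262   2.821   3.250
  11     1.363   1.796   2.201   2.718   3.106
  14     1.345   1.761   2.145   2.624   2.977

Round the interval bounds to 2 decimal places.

The population standard deviation σ is unknown (only the sample standard deviation s is given), so use a t-interval with df = n - 1 = 10 - 1 = 9.

For 98% confidence with df = 9, t* = 2.821 (from t-table)

Standard error: SE = s/√n = 9/√10 = 2.846050

Margin of error: E = t* × SE = 2.821 × 2.846050 = 8.0287

T-interval: x̄ ± E = 58 ± 8.0287 = (49.9713, 66.0287)

Rounded to 2 decimal places:

(49.97, 66.03)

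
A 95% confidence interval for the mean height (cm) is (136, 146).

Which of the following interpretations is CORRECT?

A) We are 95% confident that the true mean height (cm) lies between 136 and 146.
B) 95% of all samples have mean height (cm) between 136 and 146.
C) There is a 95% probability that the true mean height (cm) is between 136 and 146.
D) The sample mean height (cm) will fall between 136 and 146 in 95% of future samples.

A confidence interval represents our confidence in the procedure, not a probability statement about the parameter.

Key concept: If we repeated this sampling process many times and computed a 95% CI each time, about 95% of those intervals would contain the true population parameter.

For this specific interval (136, 146):
- Midpoint (point estimate): 141
- Margin of error: 5

The correct interpretation is the one stating confidence that the true parameter lies in the interval — option A.

A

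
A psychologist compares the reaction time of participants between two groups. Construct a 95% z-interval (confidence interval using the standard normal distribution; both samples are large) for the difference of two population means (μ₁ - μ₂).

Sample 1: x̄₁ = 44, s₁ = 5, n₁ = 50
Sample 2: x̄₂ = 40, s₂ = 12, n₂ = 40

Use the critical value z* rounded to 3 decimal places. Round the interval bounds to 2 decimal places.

Both samples are large (n₁ = 50 ≥ 30, n₂ = 40 ≥ 30), so a z-interval for the difference of means applies.

Point estimate: x̄₁ - x̄₂ = 44 - 40 = 4

Standard error: SE = √(s₁²/n₁ + s₂²/n₂)
= √(5²/50 + 12²/40)
= √(0.500000 + 3.600000)
= 2.024846

For 95% confidence, z* = 1.96 (from standard normal table)
Margin of error: E = z* × SE = 1.96 × 2.024846 = 3.9687

Z-interval: (x̄₁ - x̄₂) ± E = 4 ± 3.9687 = (0.0313, 7.9687)

Rounded to 2 decimal places:

(0.03, 7.97)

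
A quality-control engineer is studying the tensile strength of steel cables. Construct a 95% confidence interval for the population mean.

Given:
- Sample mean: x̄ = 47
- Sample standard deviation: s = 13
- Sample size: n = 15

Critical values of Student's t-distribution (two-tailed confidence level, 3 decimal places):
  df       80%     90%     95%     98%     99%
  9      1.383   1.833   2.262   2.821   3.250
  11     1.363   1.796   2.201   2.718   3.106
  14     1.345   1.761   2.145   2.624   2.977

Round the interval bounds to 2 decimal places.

The population standard deviation σ is unknown (only the sample standard deviation s is given), so use a t-interval with df = n - 1 = 15 - 1 = 14.

For 95% confidence with df = 14, t* = 2.145 (from t-table)

Standard error: SE = s/√n = 13/√15 = 3.356586

Margin of error: E = t* × SE = 2.145 × 3.356586 = 7.1999

T-interval: x̄ ± E = 47 ± 7.1999 = (39.8001, 54.1999)

Rounded to 2 decimal places:

(39.80, 54.20)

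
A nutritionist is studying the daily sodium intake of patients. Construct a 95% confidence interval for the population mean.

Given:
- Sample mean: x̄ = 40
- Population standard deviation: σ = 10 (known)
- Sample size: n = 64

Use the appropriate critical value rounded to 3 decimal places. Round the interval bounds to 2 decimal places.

The population standard deviation σ is known, so use a z-interval (standard normal critical value).

For 95% confidence, z* = 1.96 (from standard normal table)

Standard error: SE = σ/√n = 10/√64 = 1.250000

Margin of error: E = z* × SE = 1.96 × 1.250000 = 2.4500

Z-interval: x̄ ± E = 40 ± 2.4500 = (37.5500, 42.4500)

Rounded to 2 decimal places:

(37.55, 42.45)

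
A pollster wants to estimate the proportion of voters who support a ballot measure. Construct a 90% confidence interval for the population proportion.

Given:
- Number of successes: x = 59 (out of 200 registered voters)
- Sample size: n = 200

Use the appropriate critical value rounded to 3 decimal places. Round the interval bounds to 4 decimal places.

Sample proportion: p̂ = 59/200 = 0.295000

Check conditions for normal approximation:
  np̂ = 59 ≥ 10 ✓
  n(1-p̂) = 141 ≥ 10 ✓

The sample is large enough, so use a z-interval (normal approximation) for the proportion.

For 90% confidence, z* = 1.645 (from standard normal table)

Standard error: SE = √(p̂(1-p̂)/n) = √(0.295000×0.705000/200) = 0.03224709

Margin of error: E = z* × SE = 1.645 × 0.03224709 = 0.053046

Z-interval: p̂ ± E = 0.295000 ± 0.053046 = (0.241954, 0.348046)

Rounded to 4 decimal places:

(0.2420, 0.3480)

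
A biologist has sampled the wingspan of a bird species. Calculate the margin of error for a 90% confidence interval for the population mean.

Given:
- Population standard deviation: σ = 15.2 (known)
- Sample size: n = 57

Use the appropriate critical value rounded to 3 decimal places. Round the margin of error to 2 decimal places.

The population standard deviation σ is known, so use the z-interval margin of error formula.

For 90% confidence, z* = 1.645 (from standard normal table)

Margin of error formula for z-interval: E = z* × σ/√n

E = 1.645 × 15.2/√57
  = 1.645 × 2.013289
  = 3.3119

Rounded to 2 decimal places:

3.31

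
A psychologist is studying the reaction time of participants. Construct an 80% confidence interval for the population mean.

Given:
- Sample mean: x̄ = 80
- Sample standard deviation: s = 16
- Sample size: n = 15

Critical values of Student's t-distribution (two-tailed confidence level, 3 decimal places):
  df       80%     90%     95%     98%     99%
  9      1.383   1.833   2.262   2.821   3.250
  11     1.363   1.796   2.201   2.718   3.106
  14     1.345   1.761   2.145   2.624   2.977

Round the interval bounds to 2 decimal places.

The population standard deviation σ is unknown (only the sample standard deviation s is given), so use a t-interval with df = n - 1 = 15 - 1 = 14.

For 80% confidence with df = 14, t* = 1.345 (from t-table)

Standard error: SE = s/√n = 16/√15 = 4.131182

Margin of error: E = t* × SE = 1.345 × 4.131182 = 5.5564

T-interval: x̄ ± E = 80 ± 5.5564 = (74.4436, 85.5564)

Rounded to 2 decimal places:

(74.44, 85.56)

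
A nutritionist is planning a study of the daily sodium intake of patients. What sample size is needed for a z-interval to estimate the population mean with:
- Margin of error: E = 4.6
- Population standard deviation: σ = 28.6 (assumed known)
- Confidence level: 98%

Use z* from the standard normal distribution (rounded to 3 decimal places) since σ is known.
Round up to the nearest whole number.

Using z* since population σ is known (z-interval formula).

For 98% confidence, z* = 2.326 (from standard normal table)

Sample size formula for z-interval: n = (z*σ/E)²

n = (2.326 × 28.6 / 4.6)²
  = (14.461652)²
  = 209.1394

Round up to the nearest whole number: n = 210

210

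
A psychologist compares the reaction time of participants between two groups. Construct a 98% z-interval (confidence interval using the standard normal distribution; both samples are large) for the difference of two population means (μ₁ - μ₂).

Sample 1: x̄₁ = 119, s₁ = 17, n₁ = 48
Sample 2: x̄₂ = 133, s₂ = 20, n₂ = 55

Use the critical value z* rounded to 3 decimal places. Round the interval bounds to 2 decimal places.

Both samples are large (n₁ = 48 ≥ 30, n₂ = 55 ≥ 30), so a z-interval for the difference of means applies.

Point estimate: x̄₁ - x̄₂ = 119 - 133 = -14

Standard error: SE = √(s₁²/n₁ + s₂²/n₂)
= √(17²/48 + 20²/55)
= √(6.020833 + 7.272727)
= 3.646034

For 98% confidence, z* = 2.326 (from standard normal table)
Margin of error: E = z* × SE = 2.326 × 3.646034 = 8.4807

Z-interval: (x̄₁ - x̄₂) ± E = -14 ± 8.4807 = (-22.4807, -5.5193)

Rounded to 2 decimal places:

(-22.48, -5.52)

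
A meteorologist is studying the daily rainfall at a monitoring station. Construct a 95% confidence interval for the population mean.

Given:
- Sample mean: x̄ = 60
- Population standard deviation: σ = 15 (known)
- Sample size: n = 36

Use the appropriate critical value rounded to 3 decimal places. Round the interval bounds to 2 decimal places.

The population standard deviation σ is known, so use a z-interval (standard normal critical value).

For 95% confidence, z* = 1.96 (from standard normal table)

Standard error: SE = σ/√n = 15/√36 = 2.500000

Margin of error: E = z* × SE = 1.96 × 2.500000 = 4.9000

Z-interval: x̄ ± E = 60 ± 4.9000 = (55.1000, 64.9000)

Rounded to 2 decimal places:

(55.10, 64.90)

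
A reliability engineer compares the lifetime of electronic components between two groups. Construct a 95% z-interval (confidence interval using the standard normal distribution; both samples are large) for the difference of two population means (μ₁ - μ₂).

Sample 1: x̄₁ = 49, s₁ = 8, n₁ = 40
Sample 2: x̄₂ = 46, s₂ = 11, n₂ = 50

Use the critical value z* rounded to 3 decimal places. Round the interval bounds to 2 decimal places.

Both samples are large (n₁ = 40 ≥ 30, n₂ = 50 ≥ 30), so a z-interval for the difference of means applies.

Point estimate: x̄₁ - x̄₂ = 49 - 46 = 3

Standard error: SE = √(s₁²/n₁ + s₂²/n₂)
= √(8²/40 + 11²/50)
= √(1.600000 + 2.420000)
= 2.004994

For 95% confidence, z* = 1.96 (from standard normal table)
Margin of error: E = z* × SE = 1.96 × 2.004994 = 3.9298

Z-interval: (x̄₁ - x̄₂) ± E = 3 ± 3.9298 = (-0.9298, 6.9298)

Rounded to 2 decimal places:

(-0.93, 6.93)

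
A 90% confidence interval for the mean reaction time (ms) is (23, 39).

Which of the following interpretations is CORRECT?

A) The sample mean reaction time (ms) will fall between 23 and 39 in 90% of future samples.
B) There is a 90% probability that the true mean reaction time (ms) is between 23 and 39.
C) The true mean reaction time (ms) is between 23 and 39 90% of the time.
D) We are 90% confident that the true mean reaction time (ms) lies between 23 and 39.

A confidence interval represents our confidence in the procedure, not a probability statement about the parameter.

Key concept: If we repeated this sampling process many times and computed a 90% CI each time, about 90% of those intervals would contain the true population parameter.

For this specific interval (23, 39):
- Midpoint (point estimate): 31
- Margin of error: 8

The correct interpretation is the one stating confidence that the true parameter lies in the interval — option D.

D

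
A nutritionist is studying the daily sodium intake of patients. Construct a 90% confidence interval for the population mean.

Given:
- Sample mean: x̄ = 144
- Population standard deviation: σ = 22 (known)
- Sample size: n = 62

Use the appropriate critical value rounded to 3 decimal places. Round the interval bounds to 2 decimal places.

The population standard deviation σ is known, so use a z-interval (standard normal critical value).

For 90% confidence, z* = 1.645 (from standard normal table)

Standard error: SE = σ/√n = 22/√62 = 2.794003

Margin of error: E = z* × SE = 1.645 × 2.794003 = 4.5961

Z-interval: x̄ ± E = 144 ± 4.5961 = (139.4039, 148.5961)

Rounded to 2 decimal places:

(139.40, 148.60)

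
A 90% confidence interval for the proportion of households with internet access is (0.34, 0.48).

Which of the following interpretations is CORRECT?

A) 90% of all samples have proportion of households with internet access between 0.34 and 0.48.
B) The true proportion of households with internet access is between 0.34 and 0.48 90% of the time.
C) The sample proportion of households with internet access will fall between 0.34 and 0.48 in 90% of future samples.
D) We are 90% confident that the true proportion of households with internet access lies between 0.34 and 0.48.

A confidence interval represents our confidence in the procedure, not a probability statement about the parameter.

Key concept: If we repeated this sampling process many times and computed a 90% CI each time, about 90% of those intervals would contain the true population parameter.

For this specific interval (0.34, 0.48):
- Midpoint (point estimate): 0.41
- Margin of error: 0.07

The correct interpretation is the one stating confidence that the true parameter lies in the interval — option D.

D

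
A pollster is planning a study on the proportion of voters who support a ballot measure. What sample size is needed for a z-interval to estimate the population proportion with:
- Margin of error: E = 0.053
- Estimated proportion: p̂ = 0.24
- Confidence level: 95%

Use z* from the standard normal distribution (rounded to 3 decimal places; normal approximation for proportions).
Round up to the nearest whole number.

Using z* for proportion z-interval (normal approximation).

For 95% confidence, z* = 1.96 (from standard normal table)

Sample size formula for proportion z-interval: n = z*²p̂(1-p̂)/E²

n = 1.96² × 0.24 × 0.76 / 0.053²
  = 3.8416 × 0.1824 / 0.002809
  = 249.4510

Round up to the nearest whole number: n = 250

250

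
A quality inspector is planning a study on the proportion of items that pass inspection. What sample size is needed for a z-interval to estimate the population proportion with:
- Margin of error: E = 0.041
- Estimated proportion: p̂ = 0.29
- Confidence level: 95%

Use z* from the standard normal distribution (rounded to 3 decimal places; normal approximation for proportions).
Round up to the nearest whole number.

Using z* for proportion z-interval (normal approximation).

For 95% confidence, z* = 1.96 (from standard normal table)

Sample size formula for proportion z-interval: n = z*²p̂(1-p̂)/E²

n = 1.96² × 0.29 × 0.71 / 0.041²
  = 3.8416 × 0.2059 / 0.001681
  = 470.5446

Round up to the nearest whole number: n = 471

471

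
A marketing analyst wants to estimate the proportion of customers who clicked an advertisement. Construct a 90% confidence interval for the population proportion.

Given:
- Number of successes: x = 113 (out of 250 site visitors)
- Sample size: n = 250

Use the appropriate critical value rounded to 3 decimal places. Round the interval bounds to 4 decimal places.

Sample proportion: p̂ = 113/250 = 0.452000

Check conditions for normal approximation:
  np̂ = 113 ≥ 10 ✓
  n(1-p̂) = 137 ≥ 10 ✓

The sample is large enough, so use a z-interval (normal approximation) for the proportion.

For 90% confidence, z* = 1.645 (from standard normal table)

Standard error: SE = √(p̂(1-p̂)/n) = √(0.452000×0.548000/250) = 0.03147672

Margin of error: E = z* × SE = 1.645 × 0.03147672 = 0.051779

Z-interval: p̂ ± E = 0.452000 ± 0.051779 = (0.400221, 0.503779)

Rounded to 4 decimal places:

(0.4002, 0.5038)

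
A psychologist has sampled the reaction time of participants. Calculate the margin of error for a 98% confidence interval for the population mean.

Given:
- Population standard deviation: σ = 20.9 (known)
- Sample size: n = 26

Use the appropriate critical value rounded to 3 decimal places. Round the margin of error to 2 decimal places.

The population standard deviation σ is known, so use the z-interval margin of error formula.

For 98% confidence, z* = 2.326 (from standard normal table)

Margin of error formula for z-interval: E = z* × σ/√n

E = 2.326 × 20.9/√26
  = 2.326 × 4.098827
  = 9.5339

Rounded to 2 decimal places:

9.53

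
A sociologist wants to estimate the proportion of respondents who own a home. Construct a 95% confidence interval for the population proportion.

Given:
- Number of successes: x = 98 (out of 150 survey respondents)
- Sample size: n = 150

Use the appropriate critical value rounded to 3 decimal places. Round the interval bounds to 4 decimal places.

Sample proportion: p̂ = 98/150 = 0.653333

Check conditions for normal approximation:
  np̂ = 98 ≥ 10 ✓
  n(1-p̂) = 52 ≥ 10 ✓

The sample is large enough, so use a z-interval (normal approximation) for the proportion.

For 95% confidence, z* = 1.96 (from standard normal table)

Standard error: SE = √(p̂(1-p̂)/n) = √(0.653333×0.346667/150) = 0.03885777

Margin of error: E = z* × SE = 1.96 × 0.03885777 = 0.076161

Z-interval: p̂ ± E = 0.653333 ± 0.076161 = (0.577172, 0.729495)

Rounded to 4 decimal places:

(0.5772, 0.7295)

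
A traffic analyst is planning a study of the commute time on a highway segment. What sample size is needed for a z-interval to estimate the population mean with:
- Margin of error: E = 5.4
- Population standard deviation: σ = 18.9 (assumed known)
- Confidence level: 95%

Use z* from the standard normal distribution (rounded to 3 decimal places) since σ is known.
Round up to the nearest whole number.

Using z* since population σ is known (z-interval formula).

For 95% confidence, z* = 1.96 (from standard normal table)

Sample size formula for z-interval: n = (z*σ/E)²

n = (1.96 × 18.9 / 5.4)²
  = (6.860000)²
  = 47.0596

Round up to the nearest whole number: n = 48

48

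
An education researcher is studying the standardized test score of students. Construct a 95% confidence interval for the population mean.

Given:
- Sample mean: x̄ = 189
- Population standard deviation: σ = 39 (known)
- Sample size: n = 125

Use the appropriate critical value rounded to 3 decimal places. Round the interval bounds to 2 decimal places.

The population standard deviation σ is known, so use a z-interval (standard normal critical value).

For 95% confidence, z* = 1.96 (from standard normal table)

Standard error: SE = σ/√n = 39/√125 = 3.488266

Margin of error: E = z* × SE = 1.96 × 3.488266 = 6.8370

Z-interval: x̄ ± E = 189 ± 6.8370 = (182.1630, 195.8370)

Rounded to 2 decimal places:

(182.16, 195.84)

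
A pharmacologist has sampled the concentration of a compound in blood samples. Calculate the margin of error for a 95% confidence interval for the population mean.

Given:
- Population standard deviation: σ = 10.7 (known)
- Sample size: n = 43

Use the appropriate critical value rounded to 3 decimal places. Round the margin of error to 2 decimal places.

The population standard deviation σ is known, so use the z-interval margin of error formula.

For 95% confidence, z* = 1.96 (from standard normal table)

Margin of error formula for z-interval: E = z* × σ/√n

E = 1.96 × 10.7/√43
  = 1.96 × 1.631735
  = 3.1982

Rounded to 2 decimal places:

3.20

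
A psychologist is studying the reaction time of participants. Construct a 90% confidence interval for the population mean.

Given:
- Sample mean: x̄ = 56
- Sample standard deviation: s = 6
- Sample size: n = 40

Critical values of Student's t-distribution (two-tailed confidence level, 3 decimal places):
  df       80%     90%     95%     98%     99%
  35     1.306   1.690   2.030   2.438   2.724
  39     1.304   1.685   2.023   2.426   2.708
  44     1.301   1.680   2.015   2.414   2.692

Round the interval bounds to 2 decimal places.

The population standard deviation σ is unknown (only the sample standard deviation s is given), so use a t-interval with df = n - 1 = 40 - 1 = 39.

For 90% confidence with df = 39, t* = 1.685 (from t-table)

Standard error: SE = s/√n = 6/√40 = 0.948683

Margin of error: E = t* × SE = 1.685 × 0.948683 = 1.5985

T-interval: x̄ ± E = 56 ± 1.5985 = (54.4015, 57.5985)

Rounded to 2 decimal places:

(54.40, 57.60)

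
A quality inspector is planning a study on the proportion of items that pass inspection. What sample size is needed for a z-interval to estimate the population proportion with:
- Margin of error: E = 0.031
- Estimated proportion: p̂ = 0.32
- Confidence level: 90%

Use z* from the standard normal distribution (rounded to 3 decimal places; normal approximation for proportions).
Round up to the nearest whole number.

Using z* for proportion z-interval (normal approximation).

For 90% confidence, z* = 1.645 (from standard normal table)

Sample size formula for proportion z-interval: n = z*²p̂(1-p̂)/E²

n = 1.645² × 0.32 × 0.68 / 0.031²
  = 2.706025 × 0.2176 / 0.000961
  = 612.7274

Round up to the nearest whole number: n = 613

613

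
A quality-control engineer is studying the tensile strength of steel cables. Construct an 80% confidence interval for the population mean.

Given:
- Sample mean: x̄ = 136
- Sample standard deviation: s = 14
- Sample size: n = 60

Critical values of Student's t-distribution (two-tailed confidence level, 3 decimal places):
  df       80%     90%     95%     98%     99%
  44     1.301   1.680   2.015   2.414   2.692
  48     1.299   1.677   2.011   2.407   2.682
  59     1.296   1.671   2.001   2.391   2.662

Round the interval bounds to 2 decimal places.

The population standard deviation σ is unknown (only the sample standard deviation s is given), so use a t-interval with df = n - 1 = 60 - 1 = 59.

For 80% confidence with df = 59, t* = 1.296 (from t-table)

Standard error: SE = s/√n = 14/√60 = 1.807392

Margin of error: E = t* × SE = 1.296 × 1.807392 = 2.3424

T-interval: x̄ ± E = 136 ± 2.3424 = (133.6576, 138.3424)

Rounded to 2 decimal places:

(133.66, 138.34)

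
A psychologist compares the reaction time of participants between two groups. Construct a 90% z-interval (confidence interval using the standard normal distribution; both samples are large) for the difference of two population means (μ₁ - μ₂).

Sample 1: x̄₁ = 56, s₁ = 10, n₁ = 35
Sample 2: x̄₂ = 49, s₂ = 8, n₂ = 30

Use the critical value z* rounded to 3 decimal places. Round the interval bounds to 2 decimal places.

Both samples are large (n₁ = 35 ≥ 30, n₂ = 30 ≥ 30), so a z-interval for the difference of means applies.

Point estimate: x̄₁ - x̄₂ = 56 - 49 = 7

Standard error: SE = √(s₁²/n₁ + s₂²/n₂)
= √(10²/35 + 8²/30)
= √(2.857143 + 2.133333)
= 2.233937

For 90% confidence, z* = 1.645 (from standard normal table)
Margin of error: E = z* × SE = 1.645 × 2.233937 = 3.6748

Z-interval: (x̄₁ - x̄₂) ± E = 7 ± 3.6748 = (3.3252, 10.6748)

Rounded to 2 decimal places:

(3.33, 10.67)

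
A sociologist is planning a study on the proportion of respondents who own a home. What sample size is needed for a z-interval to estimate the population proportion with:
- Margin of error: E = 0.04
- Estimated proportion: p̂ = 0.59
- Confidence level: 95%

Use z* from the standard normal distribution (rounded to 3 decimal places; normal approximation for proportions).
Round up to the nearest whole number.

Using z* for proportion z-interval (normal approximation).

For 95% confidence, z* = 1.96 (from standard normal table)

Sample size formula for proportion z-interval: n = z*²p̂(1-p̂)/E²

n = 1.96² × 0.59 × 0.41 / 0.04²
  = 3.8416 × 0.2419 / 0.0016
  = 580.8019

Round up to the nearest whole number: n = 581

581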